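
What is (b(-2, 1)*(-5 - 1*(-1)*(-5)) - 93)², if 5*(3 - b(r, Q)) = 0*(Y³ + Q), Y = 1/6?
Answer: 15129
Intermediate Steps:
Y = ⅙ ≈ 0.16667
b(r, Q) = 3 (b(r, Q) = 3 - 0*((⅙)³ + Q) = 3 - 0*(1/216 + Q) = 3 - ⅕*0 = 3 + 0 = 3)
(b(-2, 1)*(-5 - 1*(-1)*(-5)) - 93)² = (3*(-5 - 1*(-1)*(-5)) - 93)² = (3*(-5 + 1*(-5)) - 93)² = (3*(-5 - 5) - 93)² = (3*(-10) - 93)² = (-30 - 93)² = (-123)² = 15129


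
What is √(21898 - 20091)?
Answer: √1807 ≈ 42.509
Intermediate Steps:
√(21898 - 20091) = √1807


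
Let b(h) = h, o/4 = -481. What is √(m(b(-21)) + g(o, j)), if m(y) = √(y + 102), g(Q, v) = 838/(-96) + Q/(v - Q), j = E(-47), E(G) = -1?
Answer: I*√43173273/7692 ≈ 0.85422*I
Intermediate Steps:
o = -1924 (o = 4*(-481) = -1924)
j = -1
g(Q, v) = -419/48 + Q/(v - Q) (g(Q, v) = 838*(-1/96) + Q/(v - Q) = -419/48 + Q/(v - Q))
m(y) = √(102 + y)
√(m(b(-21)) + g(o, j)) = √(√(102 - 21) + (-467*(-1924) + 419*(-1))/(48*(-1924 - 1*(-1)))) = √(√81 + (898508 - 419)/(48*(-1924 + 1))) = √(9 + (1/48)*898089/(-1923)) = √(9 + (1/48)*(-1/1923)*898089) = √(9 - 299363/30768) = √(-22451/30768) = I*√43173273/7692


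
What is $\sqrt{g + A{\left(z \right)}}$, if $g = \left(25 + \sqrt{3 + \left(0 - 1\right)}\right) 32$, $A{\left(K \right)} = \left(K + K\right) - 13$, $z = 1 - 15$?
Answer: $\sqrt{759 + 32 \sqrt{2}} \approx 28.359$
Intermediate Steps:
$z = -14$ ($z = 1 - 15 = -14$)
$A{\left(K \right)} = -13 + 2 K$ ($A{\left(K \right)} = 2 K - 13 = -13 + 2 K$)
$g = 800 + 32 \sqrt{2}$ ($g = \left(25 + \sqrt{3 + \left(0 - 1\right)}\right) 32 = \left(25 + \sqrt{3 - 1}\right) 32 = \left(25 + \sqrt{2}\right) 32 = 800 + 32 \sqrt{2} \approx 845.25$)
$\sqrt{g + A{\left(z \right)}} = \sqrt{\left(800 + 32 \sqrt{2}\right) + \left(-13 + 2 \left(-14\right)\right)} = \sqrt{\left(800 + 32 \sqrt{2}\right) - 41} = \sqrt{759 + 32 \sqrt{2}}$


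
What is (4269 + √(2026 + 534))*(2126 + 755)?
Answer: 12298989 + 46096*√10 ≈ 1.2445e+7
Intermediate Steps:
(4269 + √(2026 + 534))*(2126 + 755) = (4269 + √2560)*2881 = (4269 + 16*√10)*2881 = 12298989 + 46096*√10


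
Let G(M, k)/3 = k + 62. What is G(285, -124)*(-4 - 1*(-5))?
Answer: -186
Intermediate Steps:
G(M, k) = 186 + 3*k (G(M, k) = 3*(k + 62) = 3*(62 + k) = 186 + 3*k)
G(285, -124)*(-4 - 1*(-5)) = (186 + 3*(-124))*(-4 - 1*(-5)) = (186 - 372)*(-4 + 5) = -186*1 = -186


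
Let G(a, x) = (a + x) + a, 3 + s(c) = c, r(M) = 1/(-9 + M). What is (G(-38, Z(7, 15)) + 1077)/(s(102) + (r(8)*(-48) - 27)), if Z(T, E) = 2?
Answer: 1003/120 ≈ 8.3583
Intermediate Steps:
s(c) = -3 + c
G(a, x) = x + 2*a
(G(-38, Z(7, 15)) + 1077)/(s(102) + (r(8)*(-48) - 27)) = ((2 + 2*(-38)) + 1077)/((-3 + 102) + (-48/(-9 + 8) - 27)) = ((2 - 76) + 1077)/(99 + (-48/(-1) - 27)) = (-74 + 1077)/(99 + (-1*(-48) - 27)) = 1003/(99 + (48 - 27)) = 1003/(99 + 21) = 1003/120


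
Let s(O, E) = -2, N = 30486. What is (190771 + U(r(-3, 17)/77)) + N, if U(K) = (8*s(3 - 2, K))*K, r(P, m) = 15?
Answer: 17036549/77 ≈ 2.2125e+5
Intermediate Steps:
U(K) = -16*K (U(K) = (8*(-2))*K = -16*K)
(190771 + U(r(-3, 17)/77)) + N = (190771 - 240/77) + 30486 = 14689127/77 + 30486 = 17036549/77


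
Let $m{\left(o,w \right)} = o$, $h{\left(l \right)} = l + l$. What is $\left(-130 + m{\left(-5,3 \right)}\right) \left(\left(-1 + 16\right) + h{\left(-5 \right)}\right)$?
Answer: $-675$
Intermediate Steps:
$h{\left(l \right)} = 2 l$
$\left(-130 + m{\left(-5,3 \right)}\right) \left(\left(-1 + 16\right) + h{\left(-5 \right)}\right) = \left(-130 - 5\right) \left(\left(-1 + 16\right) + 2 \left(-5\right)\right) = - 135 \left(15 - 10\right) = \left(-135\right) 5 = -675$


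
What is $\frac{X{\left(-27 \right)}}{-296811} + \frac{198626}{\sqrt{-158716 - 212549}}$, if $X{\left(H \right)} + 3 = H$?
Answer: $\frac{10}{98937} - \frac{198626 i \sqrt{371265}}{371265} \approx 0.00010107 - 325.98 i$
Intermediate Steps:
$X{\left(H \right)} = -3 + H$
$\frac{X{\left(-27 \right)}}{-296811} + \frac{198626}{\sqrt{-158716 - 212549}} = \frac{-3 - 27}{-296811} + \frac{198626}{\sqrt{-158716 - 212549}} = \left(-30\right) \left(- \frac{1}{296811}\right) + \frac{198626}{\sqrt{-371265}} = \frac{10}{98937} + \frac{198626}{i \sqrt{371265}} = \frac{10}{98937} + 198626 \left(- \frac{i \sqrt{371265}}{371265}\right) = \frac{10}{98937} - \frac{198626 i \sqrt{371265}}{371265}$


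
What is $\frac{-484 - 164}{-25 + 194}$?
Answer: $- \frac{648}{169} \approx -3.8343$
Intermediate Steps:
$\frac{-484 - 164}{-25 + 194} = - \frac{648}{169}$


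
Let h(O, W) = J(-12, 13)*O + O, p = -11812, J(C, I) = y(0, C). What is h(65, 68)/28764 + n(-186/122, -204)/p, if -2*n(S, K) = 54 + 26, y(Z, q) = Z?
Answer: 479585/84940092 ≈ 0.0056462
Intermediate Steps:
J(C, I) = 0
n(S, K) = -40 (n(S, K) = -(54 + 26)/2 = -½*80 = -40)
h(O, W) = O (h(O, W) = 0*O + O = 0 + O = O)
h(65, 68)/28764 + n(-186/122, -204)/p = 65/28764 - 40/(-11812) = 65*(1/28764) - 40*(-1/11812) = 65/28764 + 10/2953 = 479585/84940092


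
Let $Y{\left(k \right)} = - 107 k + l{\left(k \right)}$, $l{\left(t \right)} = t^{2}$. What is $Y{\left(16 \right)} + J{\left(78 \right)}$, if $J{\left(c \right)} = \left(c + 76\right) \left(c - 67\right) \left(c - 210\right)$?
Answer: $-225064$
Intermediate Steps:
$Y{\left(k \right)} = k^{2} - 107 k$ ($Y{\left(k \right)} = - 107 k + k^{2} = k^{2} - 107 k$)
$J{\left(c \right)} = \left(-210 + c\right) \left(-67 + c\right) \left(76 + c\right)$ ($J{\left(c \right)} = \left(76 + c\right) \left(-67 + c\right) \left(-210 + c\right) = \left(-67 + c\right) \left(76 + c\right) \left(-210 + c\right) = \left(-210 + c\right) \left(-67 + c\right) \left(76 + c\right)$)
$Y{\left(16 \right)} + J{\left(78 \right)} = 16 \left(-107 + 16\right) + \left(1069320 + 78^{3} - 544596 - 201 \cdot 78^{2}\right) = 16 \left(-91\right) + \left(1069320 + 474552 - 544596 - 1222884\right) = -1456 + \left(1069320 + 474552 - 544596 - 1222884\right) = -1456 - 223608 = -225064$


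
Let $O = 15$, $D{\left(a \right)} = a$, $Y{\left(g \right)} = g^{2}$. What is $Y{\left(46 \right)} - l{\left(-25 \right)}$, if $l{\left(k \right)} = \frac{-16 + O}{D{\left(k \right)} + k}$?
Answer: $\frac{105799}{50} \approx 2116.0$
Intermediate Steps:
$l{\left(k \right)} = - \frac{1}{2 k}$ ($l{\left(k \right)} = \frac{-16 + 15}{k + k} = - \frac{1}{2 k}$)
$Y{\left(46 \right)} - l{\left(-25 \right)} = 46^{2} - - \frac{1}{2 \left(-25\right)} = 2116 - \left(- \frac{1}{2}\right) \left(- \frac{1}{25}\right) = 2116 - \frac{1}{50} = \frac{105799}{50}$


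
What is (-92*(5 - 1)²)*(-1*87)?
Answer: 128064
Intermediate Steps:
(-92*(5 - 1)²)*(-1*87) = -92*4²*(-87) = -92*16*(-87) = -1472*(-87) = 128064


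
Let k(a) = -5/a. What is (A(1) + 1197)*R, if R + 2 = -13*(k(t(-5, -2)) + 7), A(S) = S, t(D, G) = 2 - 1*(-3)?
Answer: -95840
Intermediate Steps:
t(D, G) = 5 (t(D, G) = 2 + 3 = 5)
R = -80 (R = -2 - 13*(-5/5 + 7) = -2 - 13*(-5*1/5 + 7) = -2 - 13*(-1 + 7) = -2 - 13*6 = -2 - 78 = -80)
(A(1) + 1197)*R = (1 + 1197)*(-80) = 1198*(-80) = -95840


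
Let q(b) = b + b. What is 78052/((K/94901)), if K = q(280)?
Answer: 1851803213/140 ≈ 1.3227e+7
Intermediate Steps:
q(b) = 2*b
K = 560 (K = 2*280 = 560)
78052/((K/94901)) = 78052/((560/94901)) = 78052/((560*(1/94901))) = 78052/(560/94901) = 78052*(94901/560) = 1851803213/140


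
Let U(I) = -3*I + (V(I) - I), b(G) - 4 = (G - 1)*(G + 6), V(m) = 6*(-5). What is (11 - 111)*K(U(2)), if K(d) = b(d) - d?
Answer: -129000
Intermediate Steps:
V(m) = -30
b(G) = 4 + (-1 + G)*(6 + G) (b(G) = 4 + (G - 1)*(G + 6) = 4 + (-1 + G)*(6 + G))
U(I) = -30 - 4*I (U(I) = -3*I + (-30 - I) = -30 - 4*I)
K(d) = -2 + d² + 4*d (K(d) = (-2 + d² + 5*d) - d = -2 + d² + 4*d)
(11 - 111)*K(U(2)) = (11 - 111)*(-2 + (-30 - 4*2)² + 4*(-30 - 4*2)) = -100*(-2 + (-30 - 8)² + 4*(-30 - 8)) = -100*(-2 + (-38)² + 4*(-38)) = -100*(-2 + 1444 - 152) = -100*1290 = -129000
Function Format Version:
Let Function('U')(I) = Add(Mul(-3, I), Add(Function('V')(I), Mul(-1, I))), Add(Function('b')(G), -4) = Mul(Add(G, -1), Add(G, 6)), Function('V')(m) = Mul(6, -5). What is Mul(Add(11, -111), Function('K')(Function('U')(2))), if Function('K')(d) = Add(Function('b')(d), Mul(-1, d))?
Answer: -129000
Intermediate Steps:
Function('V')(m) = -30
Function('b')(G) = Add(4, Mul(Add(-1, G), Add(6, G))) (Function('b')(G) = Add(4, Mul(Add(G, -1), Add(G, 6))) = Add(4, Mul(Add(-1, G), Add(6, G))))
Function('U')(I) = Add(-30, Mul(-4, I)) (Function('U')(I) = Add(Mul(-3, I), Add(-30, Mul(-1, I))) = Add(-30, Mul(-4, I)))
Function('K')(d) = Add(-2, Pow(d, 2), Mul(4, d)) (Function('K')(d) = Add(Add(-2, Pow(d, 2), Mul(5, d)), Mul(-1, d)) = Add(-2, Pow(d, 2), Mul(4, d)))
Mul(Add(11, -111), Function('K')(Function('U')(2))) = Mul(Add(11, -111), Add(-2, Pow(Add(-30, Mul(-4, 2)), 2), Mul(4, Add(-30, Mul(-4, 2))))) = Mul(-100, Add(-2, Pow(Add(-30, -8), 2), Mul(4, Add(-30, -8)))) = Mul(-100, Add(-2, Pow(-38, 2), Mul(4, -38))) = Mul(-100, Add(-2, 1444, -152)) = Mul(-100, 1290) = -129000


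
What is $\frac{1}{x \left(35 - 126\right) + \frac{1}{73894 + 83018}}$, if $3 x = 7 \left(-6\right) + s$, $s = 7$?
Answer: $\frac{156912}{166588241} \approx 0.00094192$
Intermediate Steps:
$x = - \frac{35}{3}$ ($x = \frac{7 \left(-6\right) + 7}{3} = \frac{-42 + 7}{3} = \frac{1}{3} \left(-35\right) = - \frac{35}{3} \approx -11.667$)
$\frac{1}{x \left(35 - 126\right) + \frac{1}{73894 + 83018}} = \frac{1}{- \frac{35 \left(35 - 126\right)}{3} + \frac{1}{73894 + 83018}} = \frac{1}{\left(- \frac{35}{3}\right) \left(-91\right) + \frac{1}{156912}} = \frac{1}{\frac{3185}{3} + \frac{1}{156912}} = \frac{1}{\frac{166588241}{156912}} = \frac{156912}{166588241}$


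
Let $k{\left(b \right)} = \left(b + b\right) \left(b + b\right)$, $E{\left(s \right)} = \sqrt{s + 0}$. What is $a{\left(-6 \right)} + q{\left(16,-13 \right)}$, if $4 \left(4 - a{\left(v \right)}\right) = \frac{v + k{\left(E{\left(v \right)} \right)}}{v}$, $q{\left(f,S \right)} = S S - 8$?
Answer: $\frac{655}{4} \approx 163.75$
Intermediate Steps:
$E{\left(s \right)} = \sqrt{s}$
$k{\left(b \right)} = 4 b^{2}$ ($k{\left(b \right)} = 2 b 2 b = 4 b^{2}$)
$q{\left(f,S \right)} = -8 + S^{2}$ ($q{\left(f,S \right)} = S^{2} - 8 = -8 + S^{2}$)
$a{\left(v \right)} = \frac{11}{4}$ ($a{\left(v \right)} = 4 - \frac{\left(v + 4 \left(\sqrt{v}\right)^{2}\right) \frac{1}{v}}{4} = 4 - \frac{\left(v + 4 v\right) \frac{1}{v}}{4} = 4 - \frac{5 v \frac{1}{v}}{4} = 4 - \frac{5}{4} = \frac{11}{4}$)
$a{\left(-6 \right)} + q{\left(16,-13 \right)} = \frac{11}{4} - \left(8 - \left(-13\right)^{2}\right) = \frac{11}{4} + \left(-8 + 169\right) = \frac{11}{4} + 161 = \frac{655}{4}$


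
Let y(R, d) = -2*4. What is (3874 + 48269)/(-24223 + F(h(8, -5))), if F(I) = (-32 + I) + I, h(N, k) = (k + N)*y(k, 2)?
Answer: -17381/8101 ≈ -2.1455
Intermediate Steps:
y(R, d) = -8
h(N, k) = -8*N - 8*k (h(N, k) = (k + N)*(-8) = (N + k)*(-8) = -8*N - 8*k)
F(I) = -32 + 2*I
(3874 + 48269)/(-24223 + F(h(8, -5))) = (3874 + 48269)/(-24223 + (-32 + 2*(-8*8 - 8*(-5)))) = 52143/(-24223 + (-32 + 2*(-64 + 40))) = 52143/(-24223 + (-32 + 2*(-24))) = 52143/(-24223 + (-32 - 48)) = 52143/(-24223 - 80) = 52143/(-24303) = 52143*(-1/24303) = -17381/8101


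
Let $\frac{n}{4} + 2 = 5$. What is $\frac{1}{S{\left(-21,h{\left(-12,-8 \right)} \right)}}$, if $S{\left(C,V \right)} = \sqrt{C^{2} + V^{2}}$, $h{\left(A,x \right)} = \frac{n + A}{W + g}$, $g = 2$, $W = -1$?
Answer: $\frac{1}{21} \approx 0.047619$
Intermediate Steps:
$n = 12$ ($n = -8 + 4 \cdot 5 = -8 + 20 = 12$)
$h{\left(A,x \right)} = 12 + A$ ($h{\left(A,x \right)} = \frac{12 + A}{-1 + 2} = \frac{12 + A}{1} = \left(12 + A\right) 1 = 12 + A$)
$\frac{1}{S{\left(-21,h{\left(-12,-8 \right)} \right)}} = \frac{1}{\sqrt{\left(-21\right)^{2} + \left(12 - 12\right)^{2}}} = \frac{1}{\sqrt{441 + 0^{2}}} = \frac{1}{\sqrt{441 + 0}} = \frac{1}{\sqrt{441}} = \frac{1}{21}$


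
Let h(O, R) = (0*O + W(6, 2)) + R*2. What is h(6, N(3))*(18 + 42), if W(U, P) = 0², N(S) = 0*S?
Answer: 0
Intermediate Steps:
N(S) = 0
W(U, P) = 0
h(O, R) = 2*R (h(O, R) = (0*O + 0) + R*2 = (0 + 0) + 2*R = 0 + 2*R = 2*R)
h(6, N(3))*(18 + 42) = (2*0)*(18 + 42) = 0*60 = 0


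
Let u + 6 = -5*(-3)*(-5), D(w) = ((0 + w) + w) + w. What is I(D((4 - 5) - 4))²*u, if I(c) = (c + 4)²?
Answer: -1185921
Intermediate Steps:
D(w) = 3*w (D(w) = (w + w) + w = 2*w + w = 3*w)
I(c) = (4 + c)²
u = -81 (u = -6 - 5*(-3)*(-5) = -6 + 15*(-5) = -6 - 75 = -81)
I(D((4 - 5) - 4))²*u = ((4 + 3*((4 - 5) - 4))²)²*(-81) = ((4 + 3*(-1 - 4))²)²*(-81) = ((4 + 3*(-5))²)²*(-81) = ((4 - 15)²)²*(-81) = ((-11)²)²*(-81) = 121²*(-81) = 14641*(-81) = -1185921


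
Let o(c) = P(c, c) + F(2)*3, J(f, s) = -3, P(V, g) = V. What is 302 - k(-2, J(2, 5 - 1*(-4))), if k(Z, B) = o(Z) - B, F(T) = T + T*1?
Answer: 289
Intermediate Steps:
F(T) = 2*T (F(T) = T + T = 2*T)
o(c) = 12 + c (o(c) = c + (2*2)*3 = c + 4*3 = c + 12 = 12 + c)
k(Z, B) = 12 + Z - B (k(Z, B) = (12 + Z) - B = 12 + Z - B)
302 - k(-2, J(2, 5 - 1*(-4))) = 302 - (12 - 2 - 1*(-3)) = 302 - (12 - 2 + 3) = 302 - 1*13 = 302 - 13 = 289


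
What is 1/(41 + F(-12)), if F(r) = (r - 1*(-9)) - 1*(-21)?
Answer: 1/59 ≈ 0.016949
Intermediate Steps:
F(r) = 30 + r (F(r) = (r + 9) + 21 = (9 + r) + 21 = 30 + r)
1/(41 + F(-12)) = 1/(41 + (30 - 12)) = 1/(41 + 18) = 1/59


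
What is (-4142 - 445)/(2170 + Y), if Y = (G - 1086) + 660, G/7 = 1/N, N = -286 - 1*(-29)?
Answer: -1178859/448201 ≈ -2.6302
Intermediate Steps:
N = -257 (N = -286 + 29 = -257)
G = -7/257 (G = 7/(-257) = 7*(-1/257) = -7/257 ≈ -0.027237)
Y = -109489/257 (Y = (-7/257 - 1086) + 660 = -279109/257 + 660 = -109489/257 ≈ -426.03)
(-4142 - 445)/(2170 + Y) = (-4142 - 445)/(2170 - 109489/257) = -4587/448201/257 = -4587*257/448201 = -1178859/448201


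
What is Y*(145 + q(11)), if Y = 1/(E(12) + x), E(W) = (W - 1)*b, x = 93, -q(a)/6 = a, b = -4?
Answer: 79/49 ≈ 1.6122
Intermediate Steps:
q(a) = -6*a
E(W) = 4 - 4*W (E(W) = (W - 1)*(-4) = (-1 + W)*(-4) = 4 - 4*W)
Y = 1/49 (Y = 1/((4 - 4*12) + 93) = 1/((4 - 48) + 93) = 1/(-44 + 93) = 1/49 ≈ 0.020408)
Y*(145 + q(11)) = (145 - 6*11)/49 = (145 - 66)/49 = (1/49)*79 = 79/49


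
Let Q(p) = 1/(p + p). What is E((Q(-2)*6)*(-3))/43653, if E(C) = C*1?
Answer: 3/29102 ≈ 0.00010309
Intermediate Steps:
Q(p) = 1/(2*p)
E(C) = C
E((Q(-2)*6)*(-3))/43653 = ((((½)/(-2))*6)*(-3))/43653 = ((((½)*(-½))*6)*(-3))*(1/43653) = (-¼*6*(-3))*(1/43653) = -3/2*(-3)*(1/43653) = (9/2)*(1/43653) = 3/29102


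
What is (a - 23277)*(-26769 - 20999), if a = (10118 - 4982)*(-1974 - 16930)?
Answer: 4638952108728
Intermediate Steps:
a = -97090944 (a = 5136*(-18904) = -97090944)
(a - 23277)*(-26769 - 20999) = (-97090944 - 23277)*(-26769 - 20999) = -97114221*(-47768) = 4638952108728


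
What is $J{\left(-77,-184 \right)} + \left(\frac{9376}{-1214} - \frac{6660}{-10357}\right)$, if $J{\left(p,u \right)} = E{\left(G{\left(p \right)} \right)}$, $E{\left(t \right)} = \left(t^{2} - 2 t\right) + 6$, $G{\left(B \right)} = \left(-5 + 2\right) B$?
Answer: $\frac{332553299599}{6286699} \approx 52898.0$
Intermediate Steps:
$G{\left(B \right)} = - 3 B$
$E{\left(t \right)} = 6 + t^{2} - 2 t$
$J{\left(p,u \right)} = 6 + 6 p + 9 p^{2}$ ($J{\left(p,u \right)} = 6 + \left(- 3 p\right)^{2} - 2 \left(- 3 p\right) = 6 + 9 p^{2} + 6 p = 6 + 6 p + 9 p^{2}$)
$J{\left(-77,-184 \right)} + \left(\frac{9376}{-1214} - \frac{6660}{-10357}\right) = \left(6 + 6 \left(-77\right) + 9 \left(-77\right)^{2}\right) + \left(\frac{9376}{-1214} - \frac{6660}{-10357}\right) = \left(6 - 462 + 9 \cdot 5929\right) + \left(9376 \left(- \frac{1}{1214}\right) - - \frac{6660}{10357}\right) = \left(6 - 462 + 53361\right) + \left(- \frac{4688}{607} + \frac{6660}{10357}\right) = 52905 - \frac{44510996}{6286699} = \frac{332553299599}{6286699}$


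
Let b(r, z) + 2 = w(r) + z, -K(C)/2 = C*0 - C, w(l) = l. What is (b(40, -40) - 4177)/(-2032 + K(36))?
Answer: 597/280 ≈ 2.1321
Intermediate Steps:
K(C) = 2*C (K(C) = -2*(C*0 - C) = -2*(0 - C) = -(-2)*C = 2*C)
b(r, z) = -2 + r + z (b(r, z) = -2 + (r + z) = -2 + r + z)
(b(40, -40) - 4177)/(-2032 + K(36)) = ((-2 + 40 - 40) - 4177)/(-2032 + 2*36) = (-2 - 4177)/(-2032 + 72) = -4179/(-1960) = -4179*(-1/1960) = 597/280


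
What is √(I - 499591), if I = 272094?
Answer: I*√227497 ≈ 476.97*I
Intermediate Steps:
√(I - 499591) = √(272094 - 499591) = √(-227497) = I*√227497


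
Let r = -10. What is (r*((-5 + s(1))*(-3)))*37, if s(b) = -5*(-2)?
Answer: 5550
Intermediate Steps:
s(b) = 10
(r*((-5 + s(1))*(-3)))*37 = -10*(-5 + 10)*(-3)*37 = -50*(-3)*37 = -10*(-15)*37 = 150*37 = 5550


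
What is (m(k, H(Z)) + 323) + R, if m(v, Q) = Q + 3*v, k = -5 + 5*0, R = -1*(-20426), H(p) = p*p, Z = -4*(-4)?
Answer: 20990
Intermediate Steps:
Z = 16
H(p) = p²
R = 20426
k = -5 (k = -5 + 0 = -5)
(m(k, H(Z)) + 323) + R = ((16² + 3*(-5)) + 323) + 20426 = ((256 - 15) + 323) + 20426 = (241 + 323) + 20426 = 564 + 20426 = 20990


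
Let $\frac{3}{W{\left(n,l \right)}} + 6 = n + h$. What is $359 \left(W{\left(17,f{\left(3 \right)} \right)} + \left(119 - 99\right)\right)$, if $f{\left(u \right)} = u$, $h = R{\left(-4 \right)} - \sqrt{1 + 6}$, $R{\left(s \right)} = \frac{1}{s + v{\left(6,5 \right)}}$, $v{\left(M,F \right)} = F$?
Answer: $\frac{996584}{137} + \frac{1077 \sqrt{7}}{137} \approx 7295.1$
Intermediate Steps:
$R{\left(s \right)} = \frac{1}{5 + s}$ ($R{\left(s \right)} = \frac{1}{s + 5} = \frac{1}{5 + s}$)
$h = 1 - \sqrt{7}$ ($h = \frac{1}{5 - 4} - \sqrt{1 + 6} = 1^{-1} - \sqrt{7} = 1 - \sqrt{7} \approx -1.6458$)
$W{\left(n,l \right)} = \frac{3}{-5 + n - \sqrt{7}}$ ($W{\left(n,l \right)} = \frac{3}{-6 + \left(n + \left(1 - \sqrt{7}\right)\right)} = \frac{3}{-6 + \left(1 + n - \sqrt{7}\right)} = \frac{3}{-5 + n - \sqrt{7}}$)
$359 \left(W{\left(17,f{\left(3 \right)} \right)} + \left(119 - 99\right)\right) = 359 \left(\frac{3}{-5 + 17 - \sqrt{7}} + \left(119 - 99\right)\right) = 359 \left(\frac{3}{12 - \sqrt{7}} + \left(119 - 99\right)\right) = 359 \left(\frac{3}{12 - \sqrt{7}} + 20\right) = 359 \left(20 + \frac{3}{12 - \sqrt{7}}\right) = 7180 + \frac{1077}{12 - \sqrt{7}}$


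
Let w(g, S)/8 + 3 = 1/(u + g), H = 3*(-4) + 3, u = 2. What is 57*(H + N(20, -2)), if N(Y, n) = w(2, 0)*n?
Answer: 1995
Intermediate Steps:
H = -9 (H = -12 + 3 = -9)
w(g, S) = -24 + 8/(2 + g)
N(Y, n) = -22*n (N(Y, n) = (8*(-5 - 3*2)/(2 + 2))*n = (8*(-5 - 6)/4)*n = (8*(1/4)*(-11))*n = -22*n)
57*(H + N(20, -2)) = 57*(-9 - 22*(-2)) = 57*(-9 + 44) = 57*35 = 1995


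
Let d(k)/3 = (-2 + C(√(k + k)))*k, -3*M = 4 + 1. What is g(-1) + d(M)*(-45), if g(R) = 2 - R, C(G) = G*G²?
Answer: -447 - 250*I*√30 ≈ -447.0 - 1369.3*I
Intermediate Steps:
M = -5/3 (M = -(4 + 1)/3 = -⅓*5 = -5/3 ≈ -1.6667)
C(G) = G³
d(k) = 3*k*(-2 + 2*√2*k^(3/2)) (d(k) = 3*((-2 + (√(k + k))³)*k) = 3*((-2 + (√(2*k))³)*k) = 3*((-2 + (√2*√k)³)*k) = 3*((-2 + 2*√2*k^(3/2))*k) = 3*(k*(-2 + 2*√2*k^(3/2))) = 3*k*(-2 + 2*√2*k^(3/2)))
g(-1) + d(M)*(-45) = (2 - 1*(-1)) + (-6*(-5/3) + 6*√2*(-5/3)^(5/2))*(-45) = (2 + 1) + (10 + 6*√2*(25*I*√15/27))*(-45) = 3 + (10 + 50*I*√30/9)*(-45) = 3 + (-450 - 250*I*√30) = -447 - 250*I*√30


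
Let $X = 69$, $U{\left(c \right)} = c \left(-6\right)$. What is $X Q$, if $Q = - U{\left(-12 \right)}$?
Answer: $-4968$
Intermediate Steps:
$U{\left(c \right)} = - 6 c$
$Q = -72$ ($Q = - \left(-6\right) \left(-12\right) = \left(-1\right) 72 = -72$)
$X Q = 69 \left(-72\right) = -4968$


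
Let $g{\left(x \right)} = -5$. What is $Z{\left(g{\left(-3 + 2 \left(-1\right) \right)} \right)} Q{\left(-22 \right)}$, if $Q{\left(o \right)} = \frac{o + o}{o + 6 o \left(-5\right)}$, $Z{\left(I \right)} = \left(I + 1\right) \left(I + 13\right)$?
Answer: $\frac{64}{29} \approx 2.2069$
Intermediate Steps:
$Z{\left(I \right)} = \left(1 + I\right) \left(13 + I\right)$
$Q{\left(o \right)} = - \frac{2}{29}$ ($Q{\left(o \right)} = \frac{2 o}{o - 30 o} = \frac{2 o}{\left(-29\right) o} = 2 o \left(- \frac{1}{29 o}\right) = - \frac{2}{29}$)
$Z{\left(g{\left(-3 + 2 \left(-1\right) \right)} \right)} Q{\left(-22 \right)} = \left(13 + \left(-5\right)^{2} + 14 \left(-5\right)\right) \left(- \frac{2}{29}\right) = \left(13 + 25 - 70\right) \left(- \frac{2}{29}\right) = \left(-32\right) \left(- \frac{2}{29}\right) = \frac{64}{29}$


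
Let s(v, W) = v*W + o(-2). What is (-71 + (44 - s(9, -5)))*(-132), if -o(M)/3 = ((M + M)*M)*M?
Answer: 3960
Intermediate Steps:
o(M) = -6*M³ (o(M) = -3*(M + M)*M*M = -3*(2*M)*M*M = -3*2*M²*M = -6*M³)
s(v, W) = 48 + W*v (s(v, W) = v*W - 6*(-2)³ = W*v - 6*(-8) = W*v + 48 = 48 + W*v)
(-71 + (44 - s(9, -5)))*(-132) = (-71 + (44 - (48 - 5*9)))*(-132) = (-71 + (44 - (48 - 45)))*(-132) = (-71 + (44 - 1*3))*(-132) = (-71 + (44 - 3))*(-132) = (-71 + 41)*(-132) = -30*(-132) = 3960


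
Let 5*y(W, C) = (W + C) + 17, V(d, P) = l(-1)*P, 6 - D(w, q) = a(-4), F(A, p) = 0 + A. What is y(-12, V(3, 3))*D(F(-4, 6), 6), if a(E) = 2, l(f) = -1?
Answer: 8/5 ≈ 1.6000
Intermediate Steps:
F(A, p) = A
D(w, q) = 4 (D(w, q) = 6 - 1*2 = 6 - 2 = 4)
V(d, P) = -P
y(W, C) = 17/5 + C/5 + W/5 (y(W, C) = ((W + C) + 17)/5 = ((C + W) + 17)/5 = (17 + C + W)/5 = 17/5 + C/5 + W/5)
y(-12, V(3, 3))*D(F(-4, 6), 6) = (17/5 + (-1*3)/5 + (1/5)*(-12))*4 = (17/5 + (1/5)*(-3) - 12/5)*4 = (17/5 - 3/5 - 12/5)*4 = (2/5)*4 = 8/5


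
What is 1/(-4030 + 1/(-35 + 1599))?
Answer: -1564/6302919 ≈ -0.00024814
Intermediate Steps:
1/(-4030 + 1/(-35 + 1599)) = 1/(-4030 + 1/1564) = 1/(-6302919/1564) = -1564/6302919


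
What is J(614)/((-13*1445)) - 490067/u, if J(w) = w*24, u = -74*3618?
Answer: 5260609843/5029345620 ≈ 1.0460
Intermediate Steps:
u = -267732
J(w) = 24*w
J(614)/((-13*1445)) - 490067/u = (24*614)/((-13*1445)) - 490067/(-267732) = 14736/(-18785) - 490067*(-1/267732) = 14736*(-1/18785) + 490067/267732 = -14736/18785 + 490067/267732 = 5260609843/5029345620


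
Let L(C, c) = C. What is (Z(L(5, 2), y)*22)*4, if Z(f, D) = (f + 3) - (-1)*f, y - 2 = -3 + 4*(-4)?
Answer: 1144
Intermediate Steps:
y = -17 (y = 2 + (-3 + 4*(-4)) = 2 + (-3 - 16) = 2 - 19 = -17)
Z(f, D) = 3 + 2*f (Z(f, D) = (3 + f) + f = 3 + 2*f)
(Z(L(5, 2), y)*22)*4 = ((3 + 2*5)*22)*4 = ((3 + 10)*22)*4 = (13*22)*4 = 286*4 = 1144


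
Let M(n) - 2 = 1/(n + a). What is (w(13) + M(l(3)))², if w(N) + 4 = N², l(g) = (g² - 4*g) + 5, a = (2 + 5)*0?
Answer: 112225/4 ≈ 28056.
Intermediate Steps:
a = 0 (a = 7*0 = 0)
l(g) = 5 + g² - 4*g
M(n) = 2 + 1/n (M(n) = 2 + 1/(n + 0) = 2 + 1/n)
w(N) = -4 + N²
(w(13) + M(l(3)))² = ((-4 + 13²) + (2 + 1/(5 + 3² - 4*3)))² = ((-4 + 169) + (2 + 1/(5 + 9 - 12)))² = (165 + (2 + 1/2))² = (165 + (2 + ½))² = (165 + 5/2)² = (335/2)² = 112225/4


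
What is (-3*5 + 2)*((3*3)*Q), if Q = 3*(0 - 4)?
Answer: 1404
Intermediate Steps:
Q = -12 (Q = 3*(-4) = -12)
(-3*5 + 2)*((3*3)*Q) = (-3*5 + 2)*((3*3)*(-12)) = (-15 + 2)*(9*(-12)) = -13*(-108) = 1404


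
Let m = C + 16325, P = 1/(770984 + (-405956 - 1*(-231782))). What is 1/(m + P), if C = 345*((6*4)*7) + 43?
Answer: 596810/44359693681 ≈ 1.3454e-5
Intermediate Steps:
P = 1/596810 (P = 1/(770984 + (-405956 + 231782)) = 1/(770984 - 174174) = 1/596810 ≈ 1.6756e-6)
C = 58003 (C = 345*(24*7) + 43 = 345*168 + 43 = 57960 + 43 = 58003)
m = 74328 (m = 58003 + 16325 = 74328)
1/(m + P) = 1/(74328 + 1/596810) = 1/(44359693681/596810) = 596810/44359693681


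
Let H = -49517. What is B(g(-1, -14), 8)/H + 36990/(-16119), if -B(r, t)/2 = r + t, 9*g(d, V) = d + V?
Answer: -67830728/29561649 ≈ -2.2946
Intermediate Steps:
g(d, V) = V/9 + d/9 (g(d, V) = (d + V)/9 = (V + d)/9 = V/9 + d/9)
B(r, t) = -2*r - 2*t (B(r, t) = -2*(r + t) = -2*r - 2*t)
B(g(-1, -14), 8)/H + 36990/(-16119) = (-2*((1/9)*(-14) + (1/9)*(-1)) - 2*8)/(-49517) + 36990/(-16119) = (-2*(-14/9 - 1/9) - 16)*(-1/49517) + 36990*(-1/16119) = (-2*(-5/3) - 16)*(-1/49517) - 1370/597 = (10/3 - 16)*(-1/49517) - 1370/597 = -38/3*(-1/49517) - 1370/597 = 38/148551 - 1370/597 = -67830728/29561649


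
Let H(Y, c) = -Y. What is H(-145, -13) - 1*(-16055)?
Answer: 16200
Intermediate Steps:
H(-145, -13) - 1*(-16055) = -1*(-145) - 1*(-16055) = 145 + 16055 = 16200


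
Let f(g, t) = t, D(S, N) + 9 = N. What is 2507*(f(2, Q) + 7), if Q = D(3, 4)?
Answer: 5014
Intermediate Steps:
D(S, N) = -9 + N
Q = -5 (Q = -9 + 4 = -5)
2507*(f(2, Q) + 7) = 2507*(-5 + 7) = 2507*2 = 5014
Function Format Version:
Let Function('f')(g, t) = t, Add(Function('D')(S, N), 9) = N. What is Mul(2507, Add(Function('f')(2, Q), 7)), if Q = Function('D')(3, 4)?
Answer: 5014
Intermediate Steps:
Function('D')(S, N) = Add(-9, N)
Q = -5 (Q = Add(-9, 4) = -5)
Mul(2507, Add(Function('f')(2, Q), 7)) = Mul(2507, Add(-5, 7)) = Mul(2507, 2) = 5014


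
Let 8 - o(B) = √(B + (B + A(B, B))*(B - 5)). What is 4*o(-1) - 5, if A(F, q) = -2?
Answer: 27 - 4*√17 ≈ 10.508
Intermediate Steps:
o(B) = 8 - √(B + (-5 + B)*(-2 + B)) (o(B) = 8 - √(B + (B - 2)*(B - 5)) = 8 - √(B + (-2 + B)*(-5 + B)) = 8 - √(B + (-5 + B)*(-2 + B)))
4*o(-1) - 5 = 4*(8 - √(10 + (-1)² - 6*(-1))) - 5 = 4*(8 - √(10 + 1 + 6)) - 5 = 4*(8 - √17) - 5 = (32 - 4*√17) - 5 = 27 - 4*√17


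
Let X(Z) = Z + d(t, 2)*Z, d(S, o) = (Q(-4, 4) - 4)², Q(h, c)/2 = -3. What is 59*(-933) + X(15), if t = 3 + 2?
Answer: -53532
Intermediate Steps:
Q(h, c) = -6 (Q(h, c) = 2*(-3) = -6)
t = 5
d(S, o) = 100 (d(S, o) = (-6 - 4)² = (-10)² = 100)
X(Z) = 101*Z (X(Z) = Z + 100*Z = 101*Z)
59*(-933) + X(15) = 59*(-933) + 101*15 = -55047 + 1515 = -53532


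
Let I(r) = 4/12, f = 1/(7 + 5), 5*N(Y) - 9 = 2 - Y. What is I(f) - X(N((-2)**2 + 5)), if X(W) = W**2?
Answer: 13/75 ≈ 0.17333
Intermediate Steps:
N(Y) = 11/5 - Y/5 (N(Y) = 9/5 + (2 - Y)/5 = 9/5 + (2/5 - Y/5) = 11/5 - Y/5)
f = 1/12 ≈ 0.083333
I(r) = 1/3 (I(r) = 4*(1/12) = 1/3)
I(f) - X(N((-2)**2 + 5)) = 1/3 - (11/5 - ((-2)**2 + 5)/5)**2 = 1/3 - (11/5 - (4 + 5)/5)**2 = 1/3 - (11/5 - 1/5*9)**2 = 1/3 - (11/5 - 9/5)**2 = 1/3 - (2/5)**2 = 1/3 - 1*4/25 = 1/3 - 4/25 = 13/75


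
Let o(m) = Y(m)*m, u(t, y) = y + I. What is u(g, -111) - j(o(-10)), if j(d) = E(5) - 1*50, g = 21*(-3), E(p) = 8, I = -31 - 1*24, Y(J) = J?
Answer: -124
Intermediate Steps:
I = -55 (I = -31 - 24 = -55)
g = -63
u(t, y) = -55 + y (u(t, y) = y - 55 = -55 + y)
o(m) = m**2 (o(m) = m*m = m**2)
j(d) = -42 (j(d) = 8 - 1*50 = 8 - 50 = -42)
u(g, -111) - j(o(-10)) = (-55 - 111) - 1*(-42) = -166 + 42 = -124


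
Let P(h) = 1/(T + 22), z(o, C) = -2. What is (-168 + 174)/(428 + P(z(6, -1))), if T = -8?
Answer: 84/5993 ≈ 0.014016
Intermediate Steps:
P(h) = 1/14 (P(h) = 1/(-8 + 22) = 1/14)
(-168 + 174)/(428 + P(z(6, -1))) = (-168 + 174)/(428 + 1/14) = 6/(5993/14) = 6*(14/5993) = 84/5993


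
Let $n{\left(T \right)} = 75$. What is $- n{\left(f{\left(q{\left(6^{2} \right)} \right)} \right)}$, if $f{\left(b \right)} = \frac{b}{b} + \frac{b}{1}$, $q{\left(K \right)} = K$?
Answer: $-75$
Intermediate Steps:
$f{\left(b \right)} = 1 + b$ ($f{\left(b \right)} = 1 + b 1 = 1 + b$)
$- n{\left(f{\left(q{\left(6^{2} \right)} \right)} \right)} = \left(-1\right) 75 = -75$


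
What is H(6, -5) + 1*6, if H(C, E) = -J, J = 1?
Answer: 5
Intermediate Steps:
H(C, E) = -1 (H(C, E) = -1*1 = -1)
H(6, -5) + 1*6 = -1 + 1*6 = -1 + 6 = 5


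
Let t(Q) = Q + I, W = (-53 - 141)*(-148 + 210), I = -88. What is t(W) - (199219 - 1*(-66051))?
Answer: -277386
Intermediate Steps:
W = -12028 (W = -194*62 = -12028)
t(Q) = -88 + Q (t(Q) = Q - 88 = -88 + Q)
t(W) - (199219 - 1*(-66051)) = (-88 - 12028) - (199219 - 1*(-66051)) = -12116 - (199219 + 66051) = -12116 - 1*265270 = -12116 - 265270 = -277386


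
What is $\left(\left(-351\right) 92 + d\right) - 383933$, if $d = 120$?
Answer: $-416105$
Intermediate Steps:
$\left(\left(-351\right) 92 + d\right) - 383933 = \left(\left(-351\right) 92 + 120\right) - 383933 = \left(-32292 + 120\right) - 383933 = -32172 - 383933 = -416105$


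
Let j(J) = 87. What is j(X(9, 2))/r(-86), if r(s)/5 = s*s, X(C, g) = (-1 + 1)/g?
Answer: 87/36980 ≈ 0.0023526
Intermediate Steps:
X(C, g) = 0 (X(C, g) = 0/g = 0)
r(s) = 5*s² (r(s) = 5*(s*s) = 5*s²)
j(X(9, 2))/r(-86) = 87/((5*(-86)²)) = 87/((5*7396)) = 87/36980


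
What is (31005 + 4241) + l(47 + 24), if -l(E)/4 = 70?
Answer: 34966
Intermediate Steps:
l(E) = -280 (l(E) = -4*70 = -280)
(31005 + 4241) + l(47 + 24) = (31005 + 4241) - 280 = 35246 - 280 = 34966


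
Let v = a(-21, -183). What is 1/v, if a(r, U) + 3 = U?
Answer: -1/186 ≈ -0.0053763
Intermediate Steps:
a(r, U) = -3 + U
v = -186 (v = -3 - 183 = -186)
1/v = 1/(-186) = -1/186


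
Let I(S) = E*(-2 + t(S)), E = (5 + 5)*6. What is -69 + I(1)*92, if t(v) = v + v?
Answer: -69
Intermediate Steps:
E = 60 (E = 10*6 = 60)
t(v) = 2*v
I(S) = -120 + 120*S (I(S) = 60*(-2 + 2*S) = -120 + 120*S)
-69 + I(1)*92 = -69 + (-120 + 120*1)*92 = -69 + (-120 + 120)*92 = -69 + 0*92 = -69 + 0 = -69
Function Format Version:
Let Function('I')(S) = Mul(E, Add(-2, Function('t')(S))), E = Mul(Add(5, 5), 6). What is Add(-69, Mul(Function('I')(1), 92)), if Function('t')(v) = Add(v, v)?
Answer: -69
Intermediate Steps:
E = 60 (E = Mul(10, 6) = 60)
Function('t')(v) = Mul(2, v)
Function('I')(S) = Add(-120, Mul(120, S)) (Function('I')(S) = Mul(60, Add(-2, Mul(2, S))) = Add(-120, Mul(120, S)))
Add(-69, Mul(Function('I')(1), 92)) = Add(-69, Mul(Add(-120, Mul(120, 1)), 92)) = Add(-69, Mul(Add(-120, 120), 92)) = Add(-69, Mul(0, 92)) = Add(-69, 0) = -69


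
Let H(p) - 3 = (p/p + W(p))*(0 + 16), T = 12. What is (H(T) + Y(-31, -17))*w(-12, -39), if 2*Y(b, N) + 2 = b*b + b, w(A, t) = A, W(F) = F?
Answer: -8100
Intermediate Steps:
Y(b, N) = -1 + b/2 + b²/2 (Y(b, N) = -1 + (b*b + b)/2 = -1 + (b² + b)/2 = -1 + (b + b²)/2 = -1 + (b/2 + b²/2) = -1 + b/2 + b²/2)
H(p) = 19 + 16*p (H(p) = 3 + (p/p + p)*(0 + 16) = 3 + (1 + p)*16 = 3 + (16 + 16*p) = 19 + 16*p)
(H(T) + Y(-31, -17))*w(-12, -39) = ((19 + 16*12) + (-1 + (½)*(-31) + (½)*(-31)²))*(-12) = ((19 + 192) + (-1 - 31/2 + (½)*961))*(-12) = (211 + (-1 - 31/2 + 961/2))*(-12) = (211 + 464)*(-12) = 675*(-12) = -8100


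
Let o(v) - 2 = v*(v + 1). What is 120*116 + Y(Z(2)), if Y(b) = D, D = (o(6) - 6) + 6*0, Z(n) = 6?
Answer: 13958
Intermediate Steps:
o(v) = 2 + v*(1 + v) (o(v) = 2 + v*(v + 1) = 2 + v*(1 + v))
D = 38 (D = ((2 + 6 + 6**2) - 6) + 6*0 = ((2 + 6 + 36) - 6) + 0 = (44 - 6) + 0 = 38 + 0 = 38)
Y(b) = 38
120*116 + Y(Z(2)) = 120*116 + 38 = 13920 + 38 = 13958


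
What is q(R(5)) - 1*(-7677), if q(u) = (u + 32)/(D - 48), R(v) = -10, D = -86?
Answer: 514348/67 ≈ 7676.8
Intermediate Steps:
q(u) = -16/67 - u/134 (q(u) = (u + 32)/(-86 - 48) = (32 + u)/(-134) = (32 + u)*(-1/134) = -16/67 - u/134)
q(R(5)) - 1*(-7677) = (-16/67 - 1/134*(-10)) - 1*(-7677) = (-16/67 + 5/67) + 7677 = -11/67 + 7677 = 514348/67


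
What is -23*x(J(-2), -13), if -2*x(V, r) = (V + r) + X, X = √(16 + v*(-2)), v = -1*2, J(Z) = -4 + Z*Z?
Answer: -299/2 + 23*√5 ≈ -98.070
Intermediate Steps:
J(Z) = -4 + Z²
v = -2
X = 2*√5 (X = √(16 - 2*(-2)) = √(16 + 4) = √20 = 2*√5 ≈ 4.4721)
x(V, r) = -√5 - V/2 - r/2 (x(V, r) = -((V + r) + 2*√5)/2 = -(V + r + 2*√5)/2 = -√5 - V/2 - r/2)
-23*x(J(-2), -13) = -23*(-√5 - (-4 + (-2)²)/2 - ½*(-13)) = -23*(-√5 - (-4 + 4)/2 + 13/2) = -23*(-√5 - ½*0 + 13/2) = -23*(-√5 + 0 + 13/2) = -23*(13/2 - √5) = -299/2 + 23*√5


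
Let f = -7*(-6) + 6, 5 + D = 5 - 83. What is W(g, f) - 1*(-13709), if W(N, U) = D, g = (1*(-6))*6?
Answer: 13626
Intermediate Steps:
g = -36 (g = -6*6 = -36)
D = -83 (D = -5 + (5 - 83) = -5 - 78 = -83)
f = 48 (f = 42 + 6 = 48)
W(N, U) = -83
W(g, f) - 1*(-13709) = -83 - 1*(-13709) = -83 + 13709 = 13626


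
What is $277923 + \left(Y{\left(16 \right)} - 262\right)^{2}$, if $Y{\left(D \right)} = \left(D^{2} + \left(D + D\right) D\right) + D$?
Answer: $550407$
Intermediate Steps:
$Y{\left(D \right)} = D + 3 D^{2}$ ($Y{\left(D \right)} = \left(D^{2} + 2 D D\right) + D = \left(D^{2} + 2 D^{2}\right) + D = 3 D^{2} + D = D + 3 D^{2}$)
$277923 + \left(Y{\left(16 \right)} - 262\right)^{2} = 277923 + \left(16 \left(1 + 3 \cdot 16\right) - 262\right)^{2} = 277923 + \left(16 \left(1 + 48\right) - 262\right)^{2} = 277923 + \left(16 \cdot 49 - 262\right)^{2} = 277923 + \left(784 - 262\right)^{2} = 277923 + 522^{2} = 277923 + 272484 = 550407$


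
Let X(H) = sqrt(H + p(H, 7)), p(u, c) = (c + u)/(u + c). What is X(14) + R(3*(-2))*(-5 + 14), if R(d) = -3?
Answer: -27 + sqrt(15) ≈ -23.127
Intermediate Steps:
p(u, c) = 1 (p(u, c) = (c + u)/(c + u) = 1)
X(H) = sqrt(1 + H) (X(H) = sqrt(H + 1) = sqrt(1 + H))
X(14) + R(3*(-2))*(-5 + 14) = sqrt(1 + 14) - 3*(-5 + 14) = sqrt(15) - 3*9 = sqrt(15) - 27 = -27 + sqrt(15)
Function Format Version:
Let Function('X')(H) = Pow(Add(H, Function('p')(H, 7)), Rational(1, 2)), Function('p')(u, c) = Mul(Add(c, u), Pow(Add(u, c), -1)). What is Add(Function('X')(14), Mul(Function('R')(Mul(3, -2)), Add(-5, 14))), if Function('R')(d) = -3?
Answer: Add(-27, Pow(15, Rational(1, 2))) ≈ -23.127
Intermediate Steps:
Function('p')(u, c) = 1 (Function('p')(u, c) = Mul(Add(c, u), Pow(Add(c, u), -1)) = 1)
Function('X')(H) = Pow(Add(1, H), Rational(1, 2)) (Function('X')(H) = Pow(Add(H, 1), Rational(1, 2)) = Pow(Add(1, H), Rational(1, 2)))
Add(Function('X')(14), Mul(Function('R')(Mul(3, -2)), Add(-5, 14))) = Add(Pow(Add(1, 14), Rational(1, 2)), Mul(-3, Add(-5, 14))) = Add(Pow(15, Rational(1, 2)), Mul(-3, 9)) = Add(Pow(15, Rational(1, 2)), -27) = Add(-27, Pow(15, Rational(1, 2)))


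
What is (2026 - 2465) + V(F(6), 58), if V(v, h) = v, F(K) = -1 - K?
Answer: -446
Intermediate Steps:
(2026 - 2465) + V(F(6), 58) = (2026 - 2465) + (-1 - 1*6) = -439 + (-1 - 6) = -439 - 7 = -446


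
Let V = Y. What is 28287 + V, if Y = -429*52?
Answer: 5979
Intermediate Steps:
Y = -22308
V = -22308
28287 + V = 28287 - 22308 = 5979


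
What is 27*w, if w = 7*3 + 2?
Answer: 621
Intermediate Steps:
w = 23 (w = 21 + 2 = 23)
27*w = 27*23 = 621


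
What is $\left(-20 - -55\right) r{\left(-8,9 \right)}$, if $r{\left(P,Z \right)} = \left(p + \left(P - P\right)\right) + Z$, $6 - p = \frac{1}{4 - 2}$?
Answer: $\frac{1015}{2} \approx 507.5$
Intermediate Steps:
$p = \frac{11}{2}$ ($p = 6 - \frac{1}{4 - 2} = 6 - \frac{1}{2} = \frac{11}{2} \approx 5.5$)
$r{\left(P,Z \right)} = \frac{11}{2} + Z$ ($r{\left(P,Z \right)} = \left(\frac{11}{2} + \left(P - P\right)\right) + Z = \left(\frac{11}{2} + 0\right) + Z = \frac{11}{2} + Z$)
$\left(-20 - -55\right) r{\left(-8,9 \right)} = \left(-20 - -55\right) \left(\frac{11}{2} + 9\right) = \left(-20 + 55\right) \frac{29}{2} = 35 \cdot \frac{29}{2} = \frac{1015}{2}$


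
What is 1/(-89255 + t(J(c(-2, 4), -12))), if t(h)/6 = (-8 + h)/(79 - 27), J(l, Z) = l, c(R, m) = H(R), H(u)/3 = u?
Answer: -13/1160336 ≈ -1.1204e-5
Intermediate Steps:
H(u) = 3*u
c(R, m) = 3*R
t(h) = -12/13 + 3*h/26 (t(h) = 6*((-8 + h)/(79 - 27)) = 6*((-8 + h)/52) = 6*((-8 + h)*(1/52)) = 6*(-2/13 + h/52) = -12/13 + 3*h/26)
1/(-89255 + t(J(c(-2, 4), -12))) = 1/(-89255 + (-12/13 + 3*(3*(-2))/26)) = 1/(-89255 + (-12/13 + (3/26)*(-6))) = 1/(-89255 + (-12/13 - 9/13)) = 1/(-89255 - 21/13) = 1/(-1160336/13) = -13/1160336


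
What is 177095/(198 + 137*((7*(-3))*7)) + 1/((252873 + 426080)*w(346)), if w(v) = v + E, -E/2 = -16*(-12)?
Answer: -4569088918271/514482067374 ≈ -8.8810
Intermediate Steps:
E = -384 (E = -(-32)*(-12) = -2*192 = -384)
w(v) = -384 + v (w(v) = v - 384 = -384 + v)
177095/(198 + 137*((7*(-3))*7)) + 1/((252873 + 426080)*w(346)) = 177095/(198 + 137*((7*(-3))*7)) + 1/((252873 + 426080)*(-384 + 346)) = 177095/(198 + 137*(-21*7)) + 1/(678953*(-38)) = 177095/(198 + 137*(-147)) + (1/678953)*(-1/38) = 177095/(198 - 20139) - 1/25800214 = 177095/(-19941) - 1/25800214 = 177095*(-1/19941) - 1/25800214 = -177095/19941 - 1/25800214 = -4569088918271/514482067374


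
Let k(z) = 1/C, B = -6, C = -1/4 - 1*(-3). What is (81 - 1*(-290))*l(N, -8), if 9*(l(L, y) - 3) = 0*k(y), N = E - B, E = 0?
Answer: 1113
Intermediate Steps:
C = 11/4 (C = -1*¼ + 3 = -¼ + 3 = 11/4 ≈ 2.7500)
k(z) = 4/11 (k(z) = 1/(11/4) = 4/11)
N = 6 (N = 0 - 1*(-6) = 0 + 6 = 6)
l(L, y) = 3 (l(L, y) = 3 + (0*(4/11))/9 = 3 + (⅑)*0 = 3 + 0 = 3)
(81 - 1*(-290))*l(N, -8) = (81 - 1*(-290))*3 = (81 + 290)*3 = 371*3 = 1113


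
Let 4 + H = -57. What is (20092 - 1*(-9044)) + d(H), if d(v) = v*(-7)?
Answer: 29563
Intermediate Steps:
H = -61 (H = -4 - 57 = -61)
d(v) = -7*v
(20092 - 1*(-9044)) + d(H) = (20092 - 1*(-9044)) - 7*(-61) = (20092 + 9044) + 427 = 29136 + 427 = 29563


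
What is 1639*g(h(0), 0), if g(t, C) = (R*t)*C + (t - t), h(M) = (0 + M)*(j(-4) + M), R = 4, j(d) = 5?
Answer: 0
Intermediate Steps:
h(M) = M*(5 + M) (h(M) = (0 + M)*(5 + M) = M*(5 + M))
g(t, C) = 4*C*t (g(t, C) = (4*t)*C + (t - t) = 4*C*t + 0 = 4*C*t)
1639*g(h(0), 0) = 1639*(4*0*(0*(5 + 0))) = 1639*(4*0*(0*5)) = 1639*(4*0*0) = 1639*0 = 0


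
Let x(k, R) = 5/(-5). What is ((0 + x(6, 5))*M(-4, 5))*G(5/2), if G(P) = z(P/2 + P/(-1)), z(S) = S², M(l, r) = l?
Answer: 25/4 ≈ 6.2500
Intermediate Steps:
x(k, R) = -1 (x(k, R) = 5*(-⅕) = -1)
G(P) = P²/4 (G(P) = (P/2 + P/(-1))² = (P*(½) + P*(-1))² = (P/2 - P)² = (-P/2)² = P²/4)
((0 + x(6, 5))*M(-4, 5))*G(5/2) = ((0 - 1)*(-4))*((5/2)²/4) = (-1*(-4))*((5*(½))²/4) = 4*((5/2)²/4) = 4*((¼)*(25/4)) = 4*(25/16) = 25/4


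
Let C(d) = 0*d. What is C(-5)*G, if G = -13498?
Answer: 0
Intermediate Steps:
C(d) = 0
C(-5)*G = 0*(-13498) = 0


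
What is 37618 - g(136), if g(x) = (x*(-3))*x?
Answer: 93106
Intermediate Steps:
g(x) = -3*x² (g(x) = (-3*x)*x = -3*x²)
37618 - g(136) = 37618 - (-3)*136² = 37618 - (-3)*18496 = 37618 - 1*(-55488) = 37618 + 55488 = 93106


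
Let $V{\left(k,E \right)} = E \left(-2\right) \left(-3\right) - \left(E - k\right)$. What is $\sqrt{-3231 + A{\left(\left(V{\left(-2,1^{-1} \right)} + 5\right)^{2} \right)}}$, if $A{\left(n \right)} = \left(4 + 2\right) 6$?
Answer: $3 i \sqrt{355} \approx 56.524 i$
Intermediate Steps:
$V{\left(k,E \right)} = k + 5 E$ ($V{\left(k,E \right)} = - 2 E \left(-3\right) - \left(E - k\right) = 6 E - \left(E - k\right) = k + 5 E$)
$A{\left(n \right)} = 36$ ($A{\left(n \right)} = 6 \cdot 6 = 36$)
$\sqrt{-3231 + A{\left(\left(V{\left(-2,1^{-1} \right)} + 5\right)^{2} \right)}} = \sqrt{-3231 + 36} = \sqrt{-3195} = 3 i \sqrt{355}$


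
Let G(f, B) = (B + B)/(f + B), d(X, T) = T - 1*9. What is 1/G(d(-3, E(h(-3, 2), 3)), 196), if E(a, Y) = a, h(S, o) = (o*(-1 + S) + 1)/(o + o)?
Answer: 741/1568 ≈ 0.47258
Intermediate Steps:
h(S, o) = (1 + o*(-1 + S))/(2*o) (h(S, o) = (1 + o*(-1 + S))/((2*o)) = (1 + o*(-1 + S))*(1/(2*o)) = (1 + o*(-1 + S))/(2*o))
d(X, T) = -9 + T (d(X, T) = T - 9 = -9 + T)
G(f, B) = 2*B/(B + f) (G(f, B) = (2*B)/(B + f) = 2*B/(B + f))
1/G(d(-3, E(h(-3, 2), 3)), 196) = 1/(2*196/(196 + (-9 + (½)*(1 + 2*(-1 - 3))/2))) = 1/(2*196/(196 + (-9 + (½)*(½)*(1 + 2*(-4))))) = 1/(2*196/(196 + (-9 + (½)*(½)*(1 - 8)))) = 1/(2*196/(196 + (-9 + (½)*(½)*(-7)))) = 1/(2*196/(196 + (-9 - 7/4))) = 1/(2*196/(196 - 43/4)) = 1/(2*196/(741/4)) = 1/(2*196*(4/741)) = 1/(1568/741) = 741/1568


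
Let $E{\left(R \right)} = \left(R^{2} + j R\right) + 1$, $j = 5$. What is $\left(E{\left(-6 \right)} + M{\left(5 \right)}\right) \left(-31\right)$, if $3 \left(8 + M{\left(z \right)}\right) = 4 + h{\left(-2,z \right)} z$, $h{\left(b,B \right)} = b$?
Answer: $93$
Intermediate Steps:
$E{\left(R \right)} = 1 + R^{2} + 5 R$ ($E{\left(R \right)} = \left(R^{2} + 5 R\right) + 1 = 1 + R^{2} + 5 R$)
$M{\left(z \right)} = - \frac{20}{3} - \frac{2 z}{3}$ ($M{\left(z \right)} = -8 + \frac{4 - 2 z}{3} = -8 - \left(- \frac{4}{3} + \frac{2 z}{3}\right) = - \frac{20}{3} - \frac{2 z}{3}$)
$\left(E{\left(-6 \right)} + M{\left(5 \right)}\right) \left(-31\right) = \left(\left(1 + \left(-6\right)^{2} + 5 \left(-6\right)\right) - 10\right) \left(-31\right) = \left(\left(1 + 36 - 30\right) - 10\right) \left(-31\right) = \left(7 - 10\right) \left(-31\right) = \left(-3\right) \left(-31\right) = 93$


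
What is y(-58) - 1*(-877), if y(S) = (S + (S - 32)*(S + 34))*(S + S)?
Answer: -242955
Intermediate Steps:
y(S) = 2*S*(S + (-32 + S)*(34 + S)) (y(S) = (S + (-32 + S)*(34 + S))*(2*S) = 2*S*(S + (-32 + S)*(34 + S)))
y(-58) - 1*(-877) = 2*(-58)*(-1088 + (-58)² + 3*(-58)) - 1*(-877) = 2*(-58)*(-1088 + 3364 - 174) + 877 = 2*(-58)*2102 + 877 = -243832 + 877 = -242955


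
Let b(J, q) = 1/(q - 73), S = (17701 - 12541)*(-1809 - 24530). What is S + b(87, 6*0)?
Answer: -9921374521/73 ≈ -1.3591e+8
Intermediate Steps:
S = -135909240 (S = 5160*(-26339) = -135909240)
b(J, q) = 1/(-73 + q)
S + b(87, 6*0) = -135909240 + 1/(-73 + 6*0) = -135909240 + 1/(-73 + 0) = -135909240 + 1/(-73) = -135909240 - 1/73 = -9921374521/73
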